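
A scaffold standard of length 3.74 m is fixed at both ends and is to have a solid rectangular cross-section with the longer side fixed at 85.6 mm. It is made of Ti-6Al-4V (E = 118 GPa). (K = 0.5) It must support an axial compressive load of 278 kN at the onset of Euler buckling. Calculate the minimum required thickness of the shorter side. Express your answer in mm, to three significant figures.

L_e = K·L = 0.5 × 3.74 = 1.870 m
Required I = P_cr·L_e²/(π²E) = 2.780×10^5 × 1.870² / (π² × 1.18×10^11) = 8.347×10^-7 m⁴
I_req = 8.347×10^5 mm⁴
Rectangle, weak axis: I_min = h·b³/12 with h = 85.6 mm fixed  ⇒  b = (12I/h)^(1/3) = 48.9 mm

b ≈ 48.9 mm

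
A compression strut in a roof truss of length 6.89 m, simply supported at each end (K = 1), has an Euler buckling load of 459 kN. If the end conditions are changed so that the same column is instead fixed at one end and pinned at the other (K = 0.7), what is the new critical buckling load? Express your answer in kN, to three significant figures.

P_cr ≈ 937 kN

P_cr ∝ 1/K², so P_cr,new = P_cr,old × (K_old/K_new)² = 459 × (1/0.7)²
= 459 × 2.041 = 937 kN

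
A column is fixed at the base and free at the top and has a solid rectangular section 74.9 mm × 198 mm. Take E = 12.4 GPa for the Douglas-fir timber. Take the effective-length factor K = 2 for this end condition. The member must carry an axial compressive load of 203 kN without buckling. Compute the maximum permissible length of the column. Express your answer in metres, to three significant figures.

L_max ≈ 1.02 m

Buckling occurs about the weak axis: I_min = h·b³/12 with b = 74.9 mm (the shorter side).
I_min = 198×74.9³/12 = 6.933×10^6 mm⁴
I = 6.933×10^-6 m⁴
At the buckling limit P_cr = P = 2.030×10^5 N
From P_cr = π²EI/(K·L)²:  L = (1/K)·√(π²EI/P_cr) = (1/2)·√(π²×1.24×10^10×6.933×10^-6/2.030×10^5)
L = 1.02 m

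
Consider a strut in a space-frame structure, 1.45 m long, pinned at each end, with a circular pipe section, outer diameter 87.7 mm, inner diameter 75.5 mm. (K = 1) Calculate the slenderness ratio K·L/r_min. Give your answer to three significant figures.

d_o = 87.7 mm, d_i = 75.5 mm
I = π(d_o⁴ − d_i⁴)/64 = π(87.7⁴ − 75.50⁴)/64 = 1.309×10^6 mm⁴
A = 1.564×10^3 mm²;  r_min = √(I/A) = √(1.309×10^6/1.564×10^3) = 28.93 mm
L_e = K·L = 1 × 1.45 m = 1.450 m = 1450.0 mm
λ = L_e / r_min = 1450.0 / 28.93 = 50.1

λ ≈ 50.1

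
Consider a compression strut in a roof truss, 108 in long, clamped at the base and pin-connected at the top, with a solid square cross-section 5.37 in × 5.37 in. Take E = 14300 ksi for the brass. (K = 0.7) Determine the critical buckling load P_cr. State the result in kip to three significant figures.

I = a⁴/12 = 5.37⁴/12 = 69.30 in⁴
Effective length L_e = K·L = 0.7 × 108 = 75.60 in
P_cr = π²EI / L_e² = π² × 14300×10³ × 69.30 / 75.60² = 1.711×10^6 lb

P_cr ≈ 1710 kip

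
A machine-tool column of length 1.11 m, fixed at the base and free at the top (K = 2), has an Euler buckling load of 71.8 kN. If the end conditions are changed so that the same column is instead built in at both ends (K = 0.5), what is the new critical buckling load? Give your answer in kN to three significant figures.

P_cr ≈ 1150 kN

P_cr ∝ 1/K², so P_cr,new = P_cr,old × (K_old/K_new)² = 71.8 × (2/0.5)²
= 71.8 × 16.00 = 1150 kN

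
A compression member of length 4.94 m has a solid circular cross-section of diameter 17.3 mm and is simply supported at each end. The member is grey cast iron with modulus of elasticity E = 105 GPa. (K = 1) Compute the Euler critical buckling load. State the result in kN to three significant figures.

I = πd⁴/64 = π×17.3⁴/64 = 4.397×10^3 mm⁴
I = 4.397×10^3 mm⁴ = 4.397×10^-9 m⁴
Effective length L_e = K·L = 1 × 4.94 = 4.940 m
P_cr = π²EI / L_e² = π² × 105×10⁹ × 4.397×10^-9 / 4.940² = 186.7 N

P_cr ≈ 0.187 kN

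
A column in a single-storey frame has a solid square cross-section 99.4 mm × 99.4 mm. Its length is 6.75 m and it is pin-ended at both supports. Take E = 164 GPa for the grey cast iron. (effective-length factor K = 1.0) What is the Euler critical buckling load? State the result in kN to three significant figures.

I = a⁴/12 = 99.4⁴/12 = 8.135×10^6 mm⁴
I = 8.135×10^6 mm⁴ = 8.135×10^-6 m⁴
Effective length L_e = K·L = 1 × 6.75 = 6.750 m
P_cr = π²EI / L_e² = π² × 164×10⁹ × 8.135×10^-6 / 6.750² = 2.890×10^5 N

P_cr ≈ 289 kN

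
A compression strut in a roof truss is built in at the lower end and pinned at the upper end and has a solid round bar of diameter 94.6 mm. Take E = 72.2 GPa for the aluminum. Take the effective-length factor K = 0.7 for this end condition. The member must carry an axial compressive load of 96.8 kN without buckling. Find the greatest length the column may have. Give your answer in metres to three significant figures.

L_max ≈ 7.69 m

I = πd⁴/64 = π×94.6⁴/64 = 3.931×10^6 mm⁴
I = 3.931×10^-6 m⁴
At the buckling limit P_cr = P = 9.680×10^4 N
From P_cr = π²EI/(K·L)²:  L = (1/K)·√(π²EI/P_cr) = (1/0.7)·√(π²×7.22×10^10×3.931×10^-6/9.680×10^4)
L = 7.69 m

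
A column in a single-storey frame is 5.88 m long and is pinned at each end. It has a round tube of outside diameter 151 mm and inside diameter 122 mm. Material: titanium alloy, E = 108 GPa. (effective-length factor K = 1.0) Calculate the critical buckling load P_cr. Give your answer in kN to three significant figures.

d_o = 151 mm, d_i = 122 mm
I = π(d_o⁴ − d_i⁴)/64 = π(151⁴ − 122.0⁴)/64 = 1.465×10^7 mm⁴
I = 1.465×10^7 mm⁴ = 1.465×10^-5 m⁴
Effective length L_e = K·L = 1 × 5.88 = 5.880 m
P_cr = π²EI / L_e² = π² × 108×10⁹ × 1.465×10^-5 / 5.880² = 4.515×10^5 N

P_cr ≈ 452 kN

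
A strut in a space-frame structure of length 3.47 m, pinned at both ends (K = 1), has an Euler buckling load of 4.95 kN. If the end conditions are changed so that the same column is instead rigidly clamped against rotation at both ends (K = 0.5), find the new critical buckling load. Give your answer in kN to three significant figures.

P_cr ∝ 1/K², so P_cr,new = P_cr,old × (K_old/K_new)² = 4.95 × (1/0.5)²
= 4.95 × 4.000 = 19.8 kN

P_cr ≈ 19.8 kN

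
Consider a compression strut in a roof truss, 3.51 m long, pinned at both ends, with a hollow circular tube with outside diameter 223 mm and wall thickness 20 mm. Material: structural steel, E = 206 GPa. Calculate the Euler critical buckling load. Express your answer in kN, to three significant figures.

P_cr ≈ 10900 kN

Inner diameter d_i = 223 − 2×20 = 183.0 mm
I = π(d_o⁴ − d_i⁴)/64 = π(223⁴ − 183.0⁴)/64 = 6.634×10^7 mm⁴
I = 6.634×10^7 mm⁴ = 6.634×10^-5 m⁴
Effective length L_e = K·L = 1 × 3.51 = 3.510 m
P_cr = π²EI / L_e² = π² × 206×10⁹ × 6.634×10^-5 / 3.510² = 1.095×10^7 N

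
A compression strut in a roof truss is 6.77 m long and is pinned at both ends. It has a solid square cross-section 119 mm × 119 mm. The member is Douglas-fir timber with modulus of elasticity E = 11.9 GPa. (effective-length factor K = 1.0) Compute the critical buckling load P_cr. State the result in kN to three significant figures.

I = a⁴/12 = 119⁴/12 = 1.671×10^7 mm⁴
I = 1.671×10^7 mm⁴ = 1.671×10^-5 m⁴
Effective length L_e = K·L = 1 × 6.77 = 6.770 m
P_cr = π²EI / L_e² = π² × 11.9×10⁹ × 1.671×10^-5 / 6.770² = 4.282×10^4 N

P_cr ≈ 42.8 kN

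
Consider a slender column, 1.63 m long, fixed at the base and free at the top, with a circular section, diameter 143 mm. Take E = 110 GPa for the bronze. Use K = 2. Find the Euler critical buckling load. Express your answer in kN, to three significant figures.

I = πd⁴/64 = π×143⁴/64 = 2.053×10^7 mm⁴
I = 2.053×10^7 mm⁴ = 2.053×10^-5 m⁴
Effective length L_e = K·L = 2 × 1.63 = 3.260 m
P_cr = π²EI / L_e² = π² × 110×10⁹ × 2.053×10^-5 / 3.260² = 2.097×10^6 N

P_cr ≈ 2100 kN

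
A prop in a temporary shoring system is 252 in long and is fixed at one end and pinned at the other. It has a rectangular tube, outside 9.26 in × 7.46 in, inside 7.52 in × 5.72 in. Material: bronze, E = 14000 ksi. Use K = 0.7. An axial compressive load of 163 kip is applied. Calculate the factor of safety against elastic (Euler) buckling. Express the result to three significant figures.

n ≈ 5.53

Weak-axis I_min = (h_o·b_o³ − h_i·b_i³)/12 with b_o = 7.46, b_i = 5.720 in (shorter outer/inner sides).
I_min = (9.26×7.46³ − 7.520×5.720³)/12 = 203.1 in⁴
Effective length L_e = K·L = 0.7 × 252 = 176.4 in
P_cr = π²EI / L_e² = π² × 14000×10³ × 203.1 / 176.4² = 9.018×10^5 lb
Factor of safety n = P_cr / P = 901.80 / 163 = 5.53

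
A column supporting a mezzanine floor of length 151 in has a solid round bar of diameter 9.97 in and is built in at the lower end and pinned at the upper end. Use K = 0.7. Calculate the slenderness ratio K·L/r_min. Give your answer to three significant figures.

λ ≈ 42.4

I = πd⁴/64 = π×9.97⁴/64 = 485.0 in⁴
A = 78.07 in²;  r_min = √(I/A) = √(485.0/78.07) = 2.492 in
L_e = K·L = 0.7 × 151 = 105.7 in
λ = L_e / r_min = 105.70 / 2.492 = 42.4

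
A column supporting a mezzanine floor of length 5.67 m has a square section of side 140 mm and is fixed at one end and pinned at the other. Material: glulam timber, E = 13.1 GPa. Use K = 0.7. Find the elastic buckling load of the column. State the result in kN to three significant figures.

I = a⁴/12 = 140⁴/12 = 3.201×10^7 mm⁴
I = 3.201×10^7 mm⁴ = 3.201×10^-5 m⁴
Effective length L_e = K·L = 0.7 × 5.67 = 3.969 m
P_cr = π²EI / L_e² = π² × 13.1×10⁹ × 3.201×10^-5 / 3.969² = 2.627×10^5 N

P_cr ≈ 263 kN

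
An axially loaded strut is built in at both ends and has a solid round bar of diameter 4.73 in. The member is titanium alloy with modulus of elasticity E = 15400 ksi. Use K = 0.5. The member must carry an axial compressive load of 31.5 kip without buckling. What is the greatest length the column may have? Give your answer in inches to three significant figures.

I = πd⁴/64 = π×4.73⁴/64 = 24.57 in⁴
At the buckling limit P_cr = P = 3.150×10^4 lb
From P_cr = π²EI/(K·L)²:  L = (1/K)·√(π²EI/P_cr) = (1/0.5)·√(π²×1.54×10^7×24.57/3.150×10^4)
L = 689 in

L_max ≈ 689 in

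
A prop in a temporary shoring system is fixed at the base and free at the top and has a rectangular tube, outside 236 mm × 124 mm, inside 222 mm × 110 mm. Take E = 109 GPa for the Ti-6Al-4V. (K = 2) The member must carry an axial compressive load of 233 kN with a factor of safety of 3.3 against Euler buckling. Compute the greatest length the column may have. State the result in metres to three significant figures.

Weak-axis I_min = (h_o·b_o³ − h_i·b_i³)/12 with b_o = 124, b_i = 110.0 mm (shorter outer/inner sides).
I_min = (236×124³ − 222.0×110.0³)/12 = 1.287×10^7 mm⁴
I = 1.287×10^-5 m⁴
Required critical load P_cr = n·P = 3.3 × 233 = 768.9 kN = 7.689×10^5 N
From P_cr = π²EI/(K·L)²:  L = (1/K)·√(π²EI/P_cr) = (1/2)·√(π²×1.09×10^11×1.287×10^-5/7.689×10^5)
L = 2.12 m

L_max ≈ 2.12 m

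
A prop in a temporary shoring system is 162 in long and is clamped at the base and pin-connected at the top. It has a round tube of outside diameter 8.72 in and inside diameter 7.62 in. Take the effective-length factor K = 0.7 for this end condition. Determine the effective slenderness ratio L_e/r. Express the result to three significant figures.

d_o = 8.72 in, d_i = 7.62 in
I = π(d_o⁴ − d_i⁴)/64 = π(8.72⁴ − 7.620⁴)/64 = 118.3 in⁴
A = 14.12 in²;  r_min = √(I/A) = √(118.3/14.12) = 2.895 in
L_e = K·L = 0.7 × 162 = 113.4 in
λ = L_e / r_min = 113.40 / 2.895 = 39.2

λ ≈ 39.2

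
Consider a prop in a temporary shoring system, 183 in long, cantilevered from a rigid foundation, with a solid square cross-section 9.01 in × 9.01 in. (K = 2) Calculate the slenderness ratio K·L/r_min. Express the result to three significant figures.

For a square r = a/√12 = 9.01/√12 = 2.601 in
L_e = K·L = 2 × 183 = 366.0 in
λ = L_e / r_min = 366.00 / 2.601 = 141

λ ≈ 141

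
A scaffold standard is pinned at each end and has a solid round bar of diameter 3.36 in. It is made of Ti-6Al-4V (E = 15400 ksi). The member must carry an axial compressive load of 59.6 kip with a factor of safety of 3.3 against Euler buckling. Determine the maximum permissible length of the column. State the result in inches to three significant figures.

L_max ≈ 69.5 in

I = πd⁴/64 = π×3.36⁴/64 = 6.256 in⁴
Required critical load P_cr = n·P = 3.3 × 59.6 = 196.7 kip = 1.967×10^5 lb
From P_cr = π²EI/(K·L)²:  L = (1/K)·√(π²EI/P_cr) = (1/1)·√(π²×1.54×10^7×6.256/1.967×10^5)
L = 69.5 in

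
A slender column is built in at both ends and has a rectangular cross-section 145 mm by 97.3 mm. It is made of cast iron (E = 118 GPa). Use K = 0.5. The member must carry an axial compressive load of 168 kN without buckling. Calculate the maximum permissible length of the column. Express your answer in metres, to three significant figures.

Buckling occurs about the weak axis: I_min = h·b³/12 with b = 97.3 mm (the shorter side).
I_min = 145×97.3³/12 = 1.113×10^7 mm⁴
I = 1.113×10^-5 m⁴
At the buckling limit P_cr = P = 1.680×10^5 N
From P_cr = π²EI/(K·L)²:  L = (1/K)·√(π²EI/P_cr) = (1/0.5)·√(π²×1.18×10^11×1.113×10^-5/1.680×10^5)
L = 17.6 m

L_max ≈ 17.6 m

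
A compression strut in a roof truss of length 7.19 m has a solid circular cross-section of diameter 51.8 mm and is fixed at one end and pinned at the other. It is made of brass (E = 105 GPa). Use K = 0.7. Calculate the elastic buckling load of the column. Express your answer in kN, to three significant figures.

I = πd⁴/64 = π×51.8⁴/64 = 3.534×10^5 mm⁴
I = 3.534×10^5 mm⁴ = 3.534×10^-7 m⁴
Effective length L_e = K·L = 0.7 × 7.19 = 5.033 m
P_cr = π²EI / L_e² = π² × 105×10⁹ × 3.534×10^-7 / 5.033² = 1.446×10^4 N

P_cr ≈ 14.5 kN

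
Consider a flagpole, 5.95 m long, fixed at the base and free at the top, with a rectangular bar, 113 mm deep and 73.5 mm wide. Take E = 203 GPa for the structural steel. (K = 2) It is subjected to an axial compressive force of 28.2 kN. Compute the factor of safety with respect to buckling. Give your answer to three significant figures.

Buckling occurs about the weak axis: I_min = h·b³/12 with b = 73.5 mm (the shorter side).
I_min = 113×73.5³/12 = 3.739×10^6 mm⁴
I = 3.739×10^6 mm⁴ = 3.739×10^-6 m⁴
Effective length L_e = K·L = 2 × 5.95 = 11.90 m
P_cr = π²EI / L_e² = π² × 203×10⁹ × 3.739×10^-6 / 11.90² = 5.290×10^4 N
Factor of safety n = P_cr / P = 52.901 / 28.2 = 1.88

n ≈ 1.88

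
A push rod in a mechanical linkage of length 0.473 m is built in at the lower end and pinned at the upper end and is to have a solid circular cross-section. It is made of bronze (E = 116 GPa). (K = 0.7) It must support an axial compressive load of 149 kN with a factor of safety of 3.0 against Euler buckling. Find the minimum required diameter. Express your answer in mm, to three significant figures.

d ≈ 30.6 mm

Required P_cr = n·P = 3.0 × 149 = 447.0 kN
L_e = K·L = 0.7 × 0.473 = 0.3311 m
Required I = P_cr·L_e²/(π²E) = 4.470×10^5 × 0.3311² / (π² × 1.16×10^11) = 4.280×10^-8 m⁴
I_req = 4.280×10^4 mm⁴
Solid circle: I = πd⁴/64  ⇒  d = (64I/π)^(1/4) = (64×4.280×10^4/π)^(1/4) = 30.6 mm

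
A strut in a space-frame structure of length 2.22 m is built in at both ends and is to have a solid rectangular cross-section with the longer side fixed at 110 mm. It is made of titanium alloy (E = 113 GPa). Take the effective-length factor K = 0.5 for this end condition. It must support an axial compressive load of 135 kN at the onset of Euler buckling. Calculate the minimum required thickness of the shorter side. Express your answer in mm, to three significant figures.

b ≈ 25.3 mm

L_e = K·L = 0.5 × 2.22 = 1.110 m
Required I = P_cr·L_e²/(π²E) = 1.350×10^5 × 1.110² / (π² × 1.13×10^11) = 1.491×10^-7 m⁴
I_req = 1.491×10^5 mm⁴
Rectangle, weak axis: I_min = h·b³/12 with h = 110 mm fixed  ⇒  b = (12I/h)^(1/3) = 25.3 mm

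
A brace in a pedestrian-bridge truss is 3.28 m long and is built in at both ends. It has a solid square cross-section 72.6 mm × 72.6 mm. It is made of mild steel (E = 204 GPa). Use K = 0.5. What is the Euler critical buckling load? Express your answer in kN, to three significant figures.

I = a⁴/12 = 72.6⁴/12 = 2.315×10^6 mm⁴
I = 2.315×10^6 mm⁴ = 2.315×10^-6 m⁴
Effective length L_e = K·L = 0.5 × 3.28 = 1.640 m
P_cr = π²EI / L_e² = π² × 204×10⁹ × 2.315×10^-6 / 1.640² = 1.733×10^6 N

P_cr ≈ 1730 kN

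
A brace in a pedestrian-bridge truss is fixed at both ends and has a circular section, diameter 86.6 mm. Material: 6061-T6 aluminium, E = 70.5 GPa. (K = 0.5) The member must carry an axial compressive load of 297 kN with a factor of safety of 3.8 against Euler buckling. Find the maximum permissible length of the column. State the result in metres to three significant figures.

L_max ≈ 2.61 m

I = πd⁴/64 = π×86.6⁴/64 = 2.761×10^6 mm⁴
I = 2.761×10^-6 m⁴
Required critical load P_cr = n·P = 3.8 × 297 = 1129 kN = 1.129×10^6 N
From P_cr = π²EI/(K·L)²:  L = (1/K)·√(π²EI/P_cr) = (1/0.5)·√(π²×7.05×10^10×2.761×10^-6/1.129×10^6)
L = 2.61 m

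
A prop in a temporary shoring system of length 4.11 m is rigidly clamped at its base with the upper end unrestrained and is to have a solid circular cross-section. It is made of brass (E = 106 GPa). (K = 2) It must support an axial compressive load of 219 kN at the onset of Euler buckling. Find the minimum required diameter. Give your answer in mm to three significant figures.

d ≈ 130 mm

L_e = K·L = 2 × 4.11 = 8.220 m
Required I = P_cr·L_e²/(π²E) = 2.190×10^5 × 8.220² / (π² × 1.06×10^11) = 1.414×10^-5 m⁴
I_req = 1.414×10^7 mm⁴
Solid circle: I = πd⁴/64  ⇒  d = (64I/π)^(1/4) = (64×1.414×10^7/π)^(1/4) = 130 mm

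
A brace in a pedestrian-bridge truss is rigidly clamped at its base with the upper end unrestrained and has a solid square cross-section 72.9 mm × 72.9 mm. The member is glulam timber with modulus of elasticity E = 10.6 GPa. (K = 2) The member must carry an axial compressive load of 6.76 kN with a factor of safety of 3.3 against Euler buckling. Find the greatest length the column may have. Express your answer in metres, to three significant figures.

I = a⁴/12 = 72.9⁴/12 = 2.354×10^6 mm⁴
I = 2.354×10^-6 m⁴
Required critical load P_cr = n·P = 3.3 × 6.76 = 22.31 kN = 2.231×10^4 N
From P_cr = π²EI/(K·L)²:  L = (1/K)·√(π²EI/P_cr) = (1/2)·√(π²×1.06×10^10×2.354×10^-6/2.231×10^4)
L = 1.66 m

L_max ≈ 1.66 m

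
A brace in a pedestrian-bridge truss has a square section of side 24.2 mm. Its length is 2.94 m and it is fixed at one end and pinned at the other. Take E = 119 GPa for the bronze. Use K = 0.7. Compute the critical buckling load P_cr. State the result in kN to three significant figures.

I = a⁴/12 = 24.2⁴/12 = 2.858×10^4 mm⁴
I = 2.858×10^4 mm⁴ = 2.858×10^-8 m⁴
Effective length L_e = K·L = 0.7 × 2.94 = 2.058 m
P_cr = π²EI / L_e² = π² × 119×10⁹ × 2.858×10^-8 / 2.058² = 7.926×10^3 N

P_cr ≈ 7.93 kN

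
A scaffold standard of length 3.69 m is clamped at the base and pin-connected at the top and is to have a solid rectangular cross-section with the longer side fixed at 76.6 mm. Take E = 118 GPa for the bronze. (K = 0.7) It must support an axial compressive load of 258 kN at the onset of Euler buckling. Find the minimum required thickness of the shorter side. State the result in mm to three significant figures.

L_e = K·L = 0.7 × 3.69 = 2.583 m
Required I = P_cr·L_e²/(π²E) = 2.580×10^5 × 2.583² / (π² × 1.18×10^11) = 1.478×10^-6 m⁴
I_req = 1.478×10^6 mm⁴
Rectangle, weak axis: I_min = h·b³/12 with h = 76.6 mm fixed  ⇒  b = (12I/h)^(1/3) = 61.4 mm

b ≈ 61.4 mm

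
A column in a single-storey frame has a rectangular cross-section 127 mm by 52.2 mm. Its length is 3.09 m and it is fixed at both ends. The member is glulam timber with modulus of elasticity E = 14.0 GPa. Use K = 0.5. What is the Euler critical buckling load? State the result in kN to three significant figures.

P_cr ≈ 87.1 kN

Buckling occurs about the weak axis: I_min = h·b³/12 with b = 52.2 mm (the shorter side).
I_min = 127×52.2³/12 = 1.505×10^6 mm⁴
I = 1.505×10^6 mm⁴ = 1.505×10^-6 m⁴
Effective length L_e = K·L = 0.5 × 3.09 = 1.545 m
P_cr = π²EI / L_e² = π² × 14.0×10⁹ × 1.505×10^-6 / 1.545² = 8.714×10^4 N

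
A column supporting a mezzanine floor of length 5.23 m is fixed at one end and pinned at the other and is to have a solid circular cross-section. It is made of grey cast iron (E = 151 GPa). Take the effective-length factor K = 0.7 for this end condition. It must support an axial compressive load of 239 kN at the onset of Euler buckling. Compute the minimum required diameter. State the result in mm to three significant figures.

L_e = K·L = 0.7 × 5.23 = 3.661 m
Required I = P_cr·L_e²/(π²E) = 2.390×10^5 × 3.661² / (π² × 1.51×10^11) = 2.149×10^-6 m⁴
I_req = 2.149×10^6 mm⁴
Solid circle: I = πd⁴/64  ⇒  d = (64I/π)^(1/4) = (64×2.149×10^6/π)^(1/4) = 81.3 mm

d ≈ 81.3 mm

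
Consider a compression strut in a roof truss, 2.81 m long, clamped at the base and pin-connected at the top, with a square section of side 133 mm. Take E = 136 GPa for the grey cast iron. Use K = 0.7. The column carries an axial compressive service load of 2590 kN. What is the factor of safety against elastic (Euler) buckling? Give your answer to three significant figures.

I = a⁴/12 = 133⁴/12 = 2.608×10^7 mm⁴
I = 2.608×10^7 mm⁴ = 2.608×10^-5 m⁴
Effective length L_e = K·L = 0.7 × 2.81 = 1.967 m
P_cr = π²EI / L_e² = π² × 136×10⁹ × 2.608×10^-5 / 1.967² = 9.046×10^6 N
Factor of safety n = P_cr / P = 9046.0 / 2590 = 3.49

n ≈ 3.49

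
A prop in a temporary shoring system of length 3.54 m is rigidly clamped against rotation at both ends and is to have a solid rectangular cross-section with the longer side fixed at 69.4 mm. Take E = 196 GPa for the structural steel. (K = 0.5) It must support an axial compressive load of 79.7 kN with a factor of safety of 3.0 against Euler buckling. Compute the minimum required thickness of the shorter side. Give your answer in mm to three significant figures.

b ≈ 40.6 mm

Required P_cr = n·P = 3.0 × 79.7 = 239.1 kN
L_e = K·L = 0.5 × 3.54 = 1.770 m
Required I = P_cr·L_e²/(π²E) = 2.391×10^5 × 1.770² / (π² × 1.96×10^11) = 3.872×10^-7 m⁴
I_req = 3.872×10^5 mm⁴
Rectangle, weak axis: I_min = h·b³/12 with h = 69.4 mm fixed  ⇒  b = (12I/h)^(1/3) = 40.6 mm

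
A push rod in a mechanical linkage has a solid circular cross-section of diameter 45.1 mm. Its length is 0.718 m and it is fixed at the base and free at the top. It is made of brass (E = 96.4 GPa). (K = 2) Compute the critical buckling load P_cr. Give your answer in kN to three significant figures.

P_cr ≈ 93.7 kN

I = πd⁴/64 = π×45.1⁴/64 = 2.031×10^5 mm⁴
I = 2.031×10^5 mm⁴ = 2.031×10^-7 m⁴
Effective length L_e = K·L = 2 × 0.718 = 1.436 m
P_cr = π²EI / L_e² = π² × 96.4×10⁹ × 2.031×10^-7 / 1.436² = 9.370×10^4 N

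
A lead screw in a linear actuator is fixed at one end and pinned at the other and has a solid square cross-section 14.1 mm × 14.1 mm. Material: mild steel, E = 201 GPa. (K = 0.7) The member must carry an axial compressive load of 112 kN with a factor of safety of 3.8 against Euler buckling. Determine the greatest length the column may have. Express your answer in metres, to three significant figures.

I = a⁴/12 = 14.1⁴/12 = 3.294×10^3 mm⁴
I = 3.294×10^-9 m⁴
Required critical load P_cr = n·P = 3.8 × 112 = 425.6 kN = 4.256×10^5 N
From P_cr = π²EI/(K·L)²:  L = (1/K)·√(π²EI/P_cr) = (1/0.7)·√(π²×2.01×10^11×3.294×10^-9/4.256×10^5)
L = 0.177 m

L_max ≈ 0.177 m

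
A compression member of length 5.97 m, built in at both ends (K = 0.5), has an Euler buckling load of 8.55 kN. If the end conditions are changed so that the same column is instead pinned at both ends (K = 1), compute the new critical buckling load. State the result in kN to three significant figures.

P_cr ∝ 1/K², so P_cr,new = P_cr,old × (K_old/K_new)² = 8.55 × (0.5/1)²
= 8.55 × 0.2500 = 2.14 kN

P_cr ≈ 2.14 kN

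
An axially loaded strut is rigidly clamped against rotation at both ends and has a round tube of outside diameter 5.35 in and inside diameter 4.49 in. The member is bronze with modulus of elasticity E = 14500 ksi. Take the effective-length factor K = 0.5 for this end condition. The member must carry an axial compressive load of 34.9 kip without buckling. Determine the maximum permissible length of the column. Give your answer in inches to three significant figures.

d_o = 5.35 in, d_i = 4.49 in
I = π(d_o⁴ − d_i⁴)/64 = π(5.35⁴ − 4.490⁴)/64 = 20.26 in⁴
At the buckling limit P_cr = P = 3.490×10^4 lb
From P_cr = π²EI/(K·L)²:  L = (1/K)·√(π²EI/P_cr) = (1/0.5)·√(π²×1.45×10^7×20.26/3.490×10^4)
L = 577 in

L_max ≈ 577 in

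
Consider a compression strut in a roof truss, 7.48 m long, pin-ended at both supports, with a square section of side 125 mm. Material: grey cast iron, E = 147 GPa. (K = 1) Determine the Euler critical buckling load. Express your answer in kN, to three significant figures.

I = a⁴/12 = 125⁴/12 = 2.035×10^7 mm⁴
I = 2.035×10^7 mm⁴ = 2.035×10^-5 m⁴
Effective length L_e = K·L = 1 × 7.48 = 7.480 m
P_cr = π²EI / L_e² = π² × 147×10⁹ × 2.035×10^-5 / 7.480² = 5.276×10^5 N

P_cr ≈ 528 kN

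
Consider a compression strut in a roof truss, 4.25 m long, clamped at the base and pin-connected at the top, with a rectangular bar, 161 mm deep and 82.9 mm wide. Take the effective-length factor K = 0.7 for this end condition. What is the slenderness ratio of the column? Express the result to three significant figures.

For a rectangle r_min = b/√12 = 82.9/√12 = 23.93 mm
L_e = K·L = 0.7 × 4.25 m = 2.975 m = 2975.0 mm
λ = L_e / r_min = 2975.0 / 23.93 = 124

λ ≈ 124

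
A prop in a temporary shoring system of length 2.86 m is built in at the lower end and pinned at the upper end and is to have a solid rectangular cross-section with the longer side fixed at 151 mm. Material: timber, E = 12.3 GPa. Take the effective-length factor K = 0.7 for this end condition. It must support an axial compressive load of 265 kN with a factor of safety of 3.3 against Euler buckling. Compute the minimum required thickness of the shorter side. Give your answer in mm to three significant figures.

Required P_cr = n·P = 3.3 × 265 = 874.5 kN
L_e = K·L = 0.7 × 2.86 = 2.002 m
Required I = P_cr·L_e²/(π²E) = 8.745×10^5 × 2.002² / (π² × 1.23×10^10) = 2.887×10^-5 m⁴
I_req = 2.887×10^7 mm⁴
Rectangle, weak axis: I_min = h·b³/12 with h = 151 mm fixed  ⇒  b = (12I/h)^(1/3) = 132 mm

b ≈ 132 mm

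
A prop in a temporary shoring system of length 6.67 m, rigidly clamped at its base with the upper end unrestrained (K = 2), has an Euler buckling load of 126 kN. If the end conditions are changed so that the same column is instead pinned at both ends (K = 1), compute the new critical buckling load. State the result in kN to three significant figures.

P_cr ≈ 504 kN

P_cr ∝ 1/K², so P_cr,new = P_cr,old × (K_old/K_new)² = 126 × (2/1)²
= 126 × 4.000 = 504 kN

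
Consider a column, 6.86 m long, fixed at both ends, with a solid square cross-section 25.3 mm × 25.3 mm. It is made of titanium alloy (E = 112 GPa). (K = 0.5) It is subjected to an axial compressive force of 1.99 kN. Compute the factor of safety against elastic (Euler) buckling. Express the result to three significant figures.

I = a⁴/12 = 25.3⁴/12 = 3.414×10^4 mm⁴
I = 3.414×10^4 mm⁴ = 3.414×10^-8 m⁴
Effective length L_e = K·L = 0.5 × 6.86 = 3.430 m
P_cr = π²EI / L_e² = π² × 112×10⁹ × 3.414×10^-8 / 3.430² = 3.208×10^3 N
Factor of safety n = P_cr / P = 3.2080 / 1.99 = 1.61

n ≈ 1.61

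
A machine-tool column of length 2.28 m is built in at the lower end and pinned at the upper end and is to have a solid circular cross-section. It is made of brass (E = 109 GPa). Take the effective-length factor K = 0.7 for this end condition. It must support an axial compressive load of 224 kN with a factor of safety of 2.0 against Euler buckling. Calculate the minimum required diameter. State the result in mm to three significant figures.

d ≈ 68.2 mm

Required P_cr = n·P = 2.0 × 224 = 448.0 kN
L_e = K·L = 0.7 × 2.28 = 1.596 m
Required I = P_cr·L_e²/(π²E) = 4.480×10^5 × 1.596² / (π² × 1.09×10^11) = 1.061×10^-6 m⁴
I_req = 1.061×10^6 mm⁴
Solid circle: I = πd⁴/64  ⇒  d = (64I/π)^(1/4) = (64×1.061×10^6/π)^(1/4) = 68.2 mm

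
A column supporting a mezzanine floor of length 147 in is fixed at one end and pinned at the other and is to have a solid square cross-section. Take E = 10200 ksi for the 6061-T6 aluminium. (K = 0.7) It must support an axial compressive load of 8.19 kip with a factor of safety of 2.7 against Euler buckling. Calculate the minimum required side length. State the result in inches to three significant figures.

a ≈ 2.30 in

Required P_cr = n·P = 2.7 × 8.19 = 22.11 kip
L_e = K·L = 0.7 × 147 = 102.9 in
Required I = P_cr·L_e²/(π²E) = 2.211×10^4 × 102.9² / (π² × 1.02×10^7) = 2.326 in⁴
Solid square: I = a⁴/12  ⇒  a = (12I)^(1/4) = (12×2.326)^(1/4) = 2.30 in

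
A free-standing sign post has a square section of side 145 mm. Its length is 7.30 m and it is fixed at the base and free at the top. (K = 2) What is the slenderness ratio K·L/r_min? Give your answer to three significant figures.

I = a⁴/12 = 145⁴/12 = 3.684×10^7 mm⁴
A = 2.103×10^4 mm²;  r_min = √(I/A) = √(3.684×10^7/2.103×10^4) = 41.86 mm
L_e = K·L = 2 × 7.30 m = 14.60 m = 14600 mm
λ = L_e / r_min = 14600 / 41.86 = 349

λ ≈ 349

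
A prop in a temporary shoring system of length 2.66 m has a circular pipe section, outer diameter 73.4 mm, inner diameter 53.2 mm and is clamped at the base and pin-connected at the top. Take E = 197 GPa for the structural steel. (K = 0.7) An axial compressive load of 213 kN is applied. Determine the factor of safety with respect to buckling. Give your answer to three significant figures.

n ≈ 2.72

d_o = 73.4 mm, d_i = 53.2 mm
I = π(d_o⁴ − d_i⁴)/64 = π(73.4⁴ − 53.20⁴)/64 = 1.032×10^6 mm⁴
I = 1.032×10^6 mm⁴ = 1.032×10^-6 m⁴
Effective length L_e = K·L = 0.7 × 2.66 = 1.862 m
P_cr = π²EI / L_e² = π² × 197×10⁹ × 1.032×10^-6 / 1.862² = 5.785×10^5 N
Factor of safety n = P_cr / P = 578.52 / 213 = 2.72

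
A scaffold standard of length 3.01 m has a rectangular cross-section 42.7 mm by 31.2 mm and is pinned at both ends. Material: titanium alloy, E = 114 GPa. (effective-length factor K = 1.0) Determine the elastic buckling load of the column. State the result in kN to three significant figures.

P_cr ≈ 13.4 kN

Buckling occurs about the weak axis: I_min = h·b³/12 with b = 31.2 mm (the shorter side).
I_min = 42.7×31.2³/12 = 1.081×10^5 mm⁴
I = 1.081×10^5 mm⁴ = 1.081×10^-7 m⁴
Effective length L_e = K·L = 1 × 3.01 = 3.010 m
P_cr = π²EI / L_e² = π² × 114×10⁹ × 1.081×10^-7 / 3.010² = 1.342×10^4 N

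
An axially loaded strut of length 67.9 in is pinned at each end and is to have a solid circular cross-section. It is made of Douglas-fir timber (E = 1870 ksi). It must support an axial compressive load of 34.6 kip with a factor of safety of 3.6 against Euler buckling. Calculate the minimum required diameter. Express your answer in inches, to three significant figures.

d ≈ 5.02 in

Required P_cr = n·P = 3.6 × 34.6 = 124.6 kip
L_e = K·L = 1 × 67.9 = 67.90 in
Required I = P_cr·L_e²/(π²E) = 1.246×10^5 × 67.90² / (π² × 1.87×10^6) = 31.12 in⁴
Solid circle: I = πd⁴/64  ⇒  d = (64I/π)^(1/4) = (64×31.12/π)^(1/4) = 5.02 in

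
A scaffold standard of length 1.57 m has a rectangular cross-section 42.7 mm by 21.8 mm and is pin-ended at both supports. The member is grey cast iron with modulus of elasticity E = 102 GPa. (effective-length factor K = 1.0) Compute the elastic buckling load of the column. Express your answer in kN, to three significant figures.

P_cr ≈ 15.1 kN

Buckling occurs about the weak axis: I_min = h·b³/12 with b = 21.8 mm (the shorter side).
I_min = 42.7×21.8³/12 = 3.687×10^4 mm⁴
I = 3.687×10^4 mm⁴ = 3.687×10^-8 m⁴
Effective length L_e = K·L = 1 × 1.57 = 1.570 m
P_cr = π²EI / L_e² = π² × 102×10⁹ × 3.687×10^-8 / 1.570² = 1.506×10^4 N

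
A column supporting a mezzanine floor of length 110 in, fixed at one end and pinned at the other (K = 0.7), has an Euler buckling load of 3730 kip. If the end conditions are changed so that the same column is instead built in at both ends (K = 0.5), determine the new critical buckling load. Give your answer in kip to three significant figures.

P_cr ≈ 7310 kip

P_cr ∝ 1/K², so P_cr,new = P_cr,old × (K_old/K_new)² = 3730 × (0.7/0.5)²
= 3730 × 1.960 = 7310 kip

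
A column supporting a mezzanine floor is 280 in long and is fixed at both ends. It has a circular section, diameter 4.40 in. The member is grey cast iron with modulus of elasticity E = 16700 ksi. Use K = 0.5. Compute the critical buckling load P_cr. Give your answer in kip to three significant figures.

P_cr ≈ 155 kip

I = πd⁴/64 = π×4.40⁴/64 = 18.40 in⁴
Effective length L_e = K·L = 0.5 × 280 = 140.0 in
P_cr = π²EI / L_e² = π² × 16700×10³ × 18.40 / 140.0² = 1.547×10^5 lb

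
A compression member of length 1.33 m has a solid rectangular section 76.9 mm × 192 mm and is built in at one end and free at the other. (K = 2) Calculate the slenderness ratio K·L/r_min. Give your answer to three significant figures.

Buckling occurs about the weak axis: I_min = h·b³/12 with b = 76.9 mm (the shorter side).
I_min = 192×76.9³/12 = 7.276×10^6 mm⁴
A = 1.476×10^4 mm²;  r_min = √(I/A) = √(7.276×10^6/1.476×10^4) = 22.20 mm
L_e = K·L = 2 × 1.33 m = 2.660 m = 2660.0 mm
λ = L_e / r_min = 2660.0 / 22.20 = 120

λ ≈ 120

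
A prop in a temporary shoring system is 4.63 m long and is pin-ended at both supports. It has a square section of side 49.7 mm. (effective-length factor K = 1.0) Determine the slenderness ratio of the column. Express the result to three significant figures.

λ ≈ 323

I = a⁴/12 = 49.7⁴/12 = 5.084×10^5 mm⁴
A = 2.470×10^3 mm²;  r_min = √(I/A) = √(5.084×10^5/2.470×10^3) = 14.35 mm
L_e = K·L = 1 × 4.63 m = 4.630 m = 4630.0 mm
λ = L_e / r_min = 4630.0 / 14.35 = 323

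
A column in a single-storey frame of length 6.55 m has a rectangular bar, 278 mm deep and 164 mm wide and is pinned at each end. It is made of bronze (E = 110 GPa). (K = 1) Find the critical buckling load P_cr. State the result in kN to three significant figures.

P_cr ≈ 2590 kN

Buckling occurs about the weak axis: I_min = h·b³/12 with b = 164 mm (the shorter side).
I_min = 278×164³/12 = 1.022×10^8 mm⁴
I = 1.022×10^8 mm⁴ = 1.022×10^-4 m⁴
Effective length L_e = K·L = 1 × 6.55 = 6.550 m
P_cr = π²EI / L_e² = π² × 110×10⁹ × 1.022×10^-4 / 6.550² = 2.586×10^6 N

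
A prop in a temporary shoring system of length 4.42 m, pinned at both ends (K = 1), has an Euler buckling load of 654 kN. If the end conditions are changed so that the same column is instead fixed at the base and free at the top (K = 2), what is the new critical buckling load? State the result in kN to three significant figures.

P_cr ≈ 164 kN

P_cr ∝ 1/K², so P_cr,new = P_cr,old × (K_old/K_new)² = 654 × (1/2)²
= 654 × 0.2500 = 164 kN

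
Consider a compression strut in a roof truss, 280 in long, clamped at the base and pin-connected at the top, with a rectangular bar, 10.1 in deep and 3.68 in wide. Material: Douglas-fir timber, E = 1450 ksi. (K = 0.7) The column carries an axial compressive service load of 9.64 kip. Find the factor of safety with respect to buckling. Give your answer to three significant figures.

Buckling occurs about the weak axis: I_min = h·b³/12 with b = 3.68 in (the shorter side).
I_min = 10.1×3.68³/12 = 41.95 in⁴
Effective length L_e = K·L = 0.7 × 280 = 196.0 in
P_cr = π²EI / L_e² = π² × 1450×10³ × 41.95 / 196.0² = 1.563×10^4 lb
Factor of safety n = P_cr / P = 15.626 / 9.64 = 1.62

n ≈ 1.62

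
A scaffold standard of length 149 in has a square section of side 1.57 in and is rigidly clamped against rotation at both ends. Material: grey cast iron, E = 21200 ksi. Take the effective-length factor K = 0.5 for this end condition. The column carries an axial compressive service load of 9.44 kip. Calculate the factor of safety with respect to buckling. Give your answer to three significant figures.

n ≈ 2.02

I = a⁴/12 = 1.57⁴/12 = 0.5063 in⁴
Effective length L_e = K·L = 0.5 × 149 = 74.50 in
P_cr = π²EI / L_e² = π² × 21200×10³ × 0.5063 / 74.50² = 1.909×10^4 lb
Factor of safety n = P_cr / P = 19.087 / 9.44 = 2.02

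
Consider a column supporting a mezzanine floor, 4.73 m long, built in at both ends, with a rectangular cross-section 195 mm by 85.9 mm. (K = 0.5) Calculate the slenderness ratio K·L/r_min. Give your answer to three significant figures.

For a rectangle r_min = b/√12 = 85.9/√12 = 24.80 mm
L_e = K·L = 0.5 × 4.73 m = 2.365 m = 2365.0 mm
λ = L_e / r_min = 2365.0 / 24.80 = 95.4

λ ≈ 95.4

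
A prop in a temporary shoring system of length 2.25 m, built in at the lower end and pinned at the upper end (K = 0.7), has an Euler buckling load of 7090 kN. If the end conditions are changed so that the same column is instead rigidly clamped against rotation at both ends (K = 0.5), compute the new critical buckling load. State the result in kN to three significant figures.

P_cr ∝ 1/K², so P_cr,new = P_cr,old × (K_old/K_new)² = 7090 × (0.7/0.5)²
= 7090 × 1.960 = 13900 kN

P_cr ≈ 13900 kN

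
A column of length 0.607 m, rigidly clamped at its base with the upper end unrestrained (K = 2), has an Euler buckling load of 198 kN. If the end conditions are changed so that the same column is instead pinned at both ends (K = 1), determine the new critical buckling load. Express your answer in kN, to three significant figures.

P_cr ≈ 792 kN

P_cr ∝ 1/K², so P_cr,new = P_cr,old × (K_old/K_new)² = 198 × (2/1)²
= 198 × 4.000 = 792 kN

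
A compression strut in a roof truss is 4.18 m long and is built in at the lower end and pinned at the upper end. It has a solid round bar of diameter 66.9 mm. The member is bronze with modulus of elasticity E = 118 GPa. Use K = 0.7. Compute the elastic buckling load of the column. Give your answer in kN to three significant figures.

P_cr ≈ 134 kN

I = πd⁴/64 = π×66.9⁴/64 = 9.833×10^5 mm⁴
I = 9.833×10^5 mm⁴ = 9.833×10^-7 m⁴
Effective length L_e = K·L = 0.7 × 4.18 = 2.926 m
P_cr = π²EI / L_e² = π² × 118×10⁹ × 9.833×10^-7 / 2.926² = 1.338×10^5 N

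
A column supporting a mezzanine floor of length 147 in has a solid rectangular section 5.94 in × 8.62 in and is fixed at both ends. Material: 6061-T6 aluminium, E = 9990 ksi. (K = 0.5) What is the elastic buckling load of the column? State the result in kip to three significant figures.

Buckling occurs about the weak axis: I_min = h·b³/12 with b = 5.94 in (the shorter side).
I_min = 8.62×5.94³/12 = 150.6 in⁴
Effective length L_e = K·L = 0.5 × 147 = 73.50 in
P_cr = π²EI / L_e² = π² × 9990×10³ × 150.6 / 73.50² = 2.748×10^6 lb

P_cr ≈ 2750 kip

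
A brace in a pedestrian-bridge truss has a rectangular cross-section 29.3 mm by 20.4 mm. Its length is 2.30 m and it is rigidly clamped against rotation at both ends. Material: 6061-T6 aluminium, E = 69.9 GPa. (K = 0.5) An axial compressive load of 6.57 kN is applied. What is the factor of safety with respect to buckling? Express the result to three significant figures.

n ≈ 1.65

Buckling occurs about the weak axis: I_min = h·b³/12 with b = 20.4 mm (the shorter side).
I_min = 29.3×20.4³/12 = 2.073×10^4 mm⁴
I = 2.073×10^4 mm⁴ = 2.073×10^-8 m⁴
Effective length L_e = K·L = 0.5 × 2.30 = 1.150 m
P_cr = π²EI / L_e² = π² × 69.9×10⁹ × 2.073×10^-8 / 1.150² = 1.081×10^4 N
Factor of safety n = P_cr / P = 10.813 / 6.57 = 1.65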